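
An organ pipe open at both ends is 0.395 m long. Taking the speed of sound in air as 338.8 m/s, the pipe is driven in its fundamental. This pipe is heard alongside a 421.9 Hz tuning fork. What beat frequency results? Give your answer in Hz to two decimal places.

6.96 Hz

Open pipe: f_n = n·v/(2L) = 1·338.8/(2·0.395) = 428.8608 Hz.
f_beat = |428.8608 − 421.9| = 6.96 Hz.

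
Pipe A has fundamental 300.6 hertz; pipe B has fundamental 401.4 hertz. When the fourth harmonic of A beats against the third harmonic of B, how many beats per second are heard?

Fourth harmonic of the first: 4·300.6 = 1202.4 Hz.
Third harmonic of the second: 3·401.4 = 1204.2 Hz.
f_beat = |1202.4 − 1204.2| = 1.8 Hz.

1.8 Hz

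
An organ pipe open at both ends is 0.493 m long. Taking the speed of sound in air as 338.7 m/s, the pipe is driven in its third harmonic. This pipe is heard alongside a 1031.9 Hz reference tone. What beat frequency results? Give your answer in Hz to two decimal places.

1.37 Hz

Open pipe: f_n = n·v/(2L) = 3·338.7/(2·0.493) = 1030.5274 Hz.
f_beat = |1030.5274 − 1031.9| = 1.37 Hz.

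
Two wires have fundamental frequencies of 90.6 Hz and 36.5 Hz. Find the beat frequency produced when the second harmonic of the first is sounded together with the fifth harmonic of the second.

1.3 Hz

Second harmonic of the first: 2·90.6 = 181.2 Hz.
Fifth harmonic of the second: 5·36.5 = 182.5 Hz.
f_beat = |181.2 − 182.5| = 1.3 Hz.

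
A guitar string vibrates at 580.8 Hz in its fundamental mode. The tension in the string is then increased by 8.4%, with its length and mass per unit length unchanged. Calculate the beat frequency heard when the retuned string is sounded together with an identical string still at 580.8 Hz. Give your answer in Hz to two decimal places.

For a string, f ∝ √T, so the new frequency is 580.8·√1.084 = 604.7018 Hz.
f_beat = |604.7018 − 580.8| = 23.90 Hz.

23.90 Hz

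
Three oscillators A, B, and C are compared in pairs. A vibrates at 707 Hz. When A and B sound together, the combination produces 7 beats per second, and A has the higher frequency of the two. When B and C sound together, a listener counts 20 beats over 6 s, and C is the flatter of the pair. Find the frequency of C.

B is below A, so f_B = 707 − 7 = 700 Hz.
B–C: Beat frequency = 20/6 = 3.3333 Hz.
C is below B, so f_C = 700 − 3.3333 = 696.6667 Hz.

696.6667 Hz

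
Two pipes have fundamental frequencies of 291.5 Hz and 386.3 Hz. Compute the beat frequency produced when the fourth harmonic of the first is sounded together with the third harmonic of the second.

7.1 Hz

Fourth harmonic of the first: 4·291.5 = 1166.0 Hz.
Third harmonic of the second: 3·386.3 = 1158.9 Hz.
f_beat = |1166.0 − 1158.9| = 7.1 Hz.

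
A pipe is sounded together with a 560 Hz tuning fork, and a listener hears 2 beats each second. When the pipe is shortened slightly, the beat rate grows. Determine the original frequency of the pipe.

|f − 560| = 2, so the pipe was at either 558 Hz or 562 Hz.
A shorter pipe has a higher fundamental; the adjustment raises the pipe's frequency.
The beat rate rose, so the adjustment moved the pipe further from 560 Hz — it was already above the reference.

562 Hz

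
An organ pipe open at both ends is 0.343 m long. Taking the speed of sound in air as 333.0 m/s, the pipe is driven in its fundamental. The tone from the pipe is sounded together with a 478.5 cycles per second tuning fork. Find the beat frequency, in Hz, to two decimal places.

Open pipe: f_n = n·v/(2L) = 1·333.0/(2·0.343) = 485.4227 Hz.
f_beat = |485.4227 − 478.5| = 6.92 Hz.

6.92 Hz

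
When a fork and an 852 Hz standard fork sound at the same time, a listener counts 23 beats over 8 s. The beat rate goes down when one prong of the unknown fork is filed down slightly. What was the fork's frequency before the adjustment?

Beat frequency = 23/8 = 2.875 Hz.
|f − 852| = 2.875, so the fork was at either 849.125 Hz or 854.875 Hz.
Filing a prong removes mass and raises the fork's frequency; the adjustment raises the fork's frequency.
The beat rate fell, so the adjustment moved the fork toward 852 Hz — it must have started below the reference.

849.125 Hz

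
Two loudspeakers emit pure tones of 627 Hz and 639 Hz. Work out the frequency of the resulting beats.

The beat frequency equals the magnitude of the frequency difference.
|627 − 639| = 12 Hz.

12 Hz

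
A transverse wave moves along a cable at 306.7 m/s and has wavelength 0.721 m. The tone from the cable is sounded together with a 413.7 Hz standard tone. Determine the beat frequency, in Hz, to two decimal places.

Source frequency f = v/λ = 306.7/0.721 = 425.3814 Hz.
f_beat = |425.3814 − 413.7| = 11.68 Hz.

11.68 Hz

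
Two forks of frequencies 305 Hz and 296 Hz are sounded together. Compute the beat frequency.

9 Hz

f_beat = |f₁ − f₂|.
|305 − 296| = 9 Hz.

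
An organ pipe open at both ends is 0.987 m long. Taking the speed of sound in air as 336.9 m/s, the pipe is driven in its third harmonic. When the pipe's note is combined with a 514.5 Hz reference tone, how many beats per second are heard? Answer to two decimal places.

2.49 Hz

Open pipe: f_n = n·v/(2L) = 3·336.9/(2·0.987) = 512.0061 Hz.
f_beat = |512.0061 − 514.5| = 2.49 Hz.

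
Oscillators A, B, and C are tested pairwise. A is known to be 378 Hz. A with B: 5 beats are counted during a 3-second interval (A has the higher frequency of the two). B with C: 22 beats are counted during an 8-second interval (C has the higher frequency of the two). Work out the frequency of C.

A–B: Beat frequency = 5/3 = 1.6667 Hz.
B is below A, so f_B = 378 − 1.6667 = 376.3333 Hz.
B–C: Beat frequency = 22/8 = 2.75 Hz.
C is above B, so f_C = 376.3333 + 2.75 = 379.0833 Hz.

379.0833 Hz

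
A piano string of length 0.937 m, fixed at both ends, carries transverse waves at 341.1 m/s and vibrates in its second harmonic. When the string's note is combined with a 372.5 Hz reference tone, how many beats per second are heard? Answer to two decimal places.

For a string fixed at both ends, f_n = n·v/(2L) = 2·341.1/(2·0.937) = 364.0342 Hz.
f_beat = |364.0342 − 372.5| = 8.47 Hz.

8.47 Hz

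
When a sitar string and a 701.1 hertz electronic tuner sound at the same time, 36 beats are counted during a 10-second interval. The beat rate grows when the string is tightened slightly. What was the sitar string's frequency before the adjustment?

704.7 Hz

Beat frequency = 36/10 = 3.6 Hz.
|f − 701.1| = 3.6, so the sitar string was at either 697.5 Hz or 704.7 Hz.
Increasing tension raises a string's frequency; the adjustment raises the sitar string's frequency.
The beat rate rose, so the adjustment moved the sitar string further from 701.1 Hz — it was already above the reference.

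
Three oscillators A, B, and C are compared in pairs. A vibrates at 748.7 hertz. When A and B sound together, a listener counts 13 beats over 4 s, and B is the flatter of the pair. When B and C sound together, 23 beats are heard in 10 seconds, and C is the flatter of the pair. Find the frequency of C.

743.15 Hz

A–B: Beat frequency = 13/4 = 3.25 Hz.
B is below A, so f_B = 748.7 − 3.25 = 745.45 Hz.
B–C: Beat frequency = 23/10 = 2.3 Hz.
C is below B, so f_C = 745.45 − 2.3 = 743.15 Hz.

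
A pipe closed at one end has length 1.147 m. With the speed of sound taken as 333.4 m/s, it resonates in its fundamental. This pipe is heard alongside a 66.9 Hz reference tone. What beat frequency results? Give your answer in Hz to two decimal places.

5.77 Hz

Closed pipe (odd harmonics): f_n = n·v/(4L) = 1·333.4/(4·1.147) = 72.6678 Hz.
f_beat = |72.6678 − 66.9| = 5.77 Hz.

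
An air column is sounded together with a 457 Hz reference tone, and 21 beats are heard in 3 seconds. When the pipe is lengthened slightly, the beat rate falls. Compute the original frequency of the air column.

Beat frequency = 21/3 = 7 Hz.
|f − 457| = 7, so the air column was at either 450 Hz or 464 Hz.
A longer pipe has a lower fundamental; the adjustment lowers the air column's frequency.
The beat rate fell, so the adjustment moved the air column toward 457 Hz — it must have started above the reference.

464 Hz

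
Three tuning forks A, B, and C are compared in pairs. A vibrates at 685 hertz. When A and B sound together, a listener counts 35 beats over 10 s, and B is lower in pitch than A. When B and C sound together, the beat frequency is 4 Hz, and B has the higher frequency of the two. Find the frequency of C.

677.5 Hz

A–B: Beat frequency = 35/10 = 3.5 Hz.
B is below A, so f_B = 685 − 3.5 = 681.5 Hz.
C is below B, so f_C = 681.5 − 4 = 677.5 Hz.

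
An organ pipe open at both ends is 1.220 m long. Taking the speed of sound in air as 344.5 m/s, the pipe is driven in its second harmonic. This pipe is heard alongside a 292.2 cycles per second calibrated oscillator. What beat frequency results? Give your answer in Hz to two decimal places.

Open pipe: f_n = n·v/(2L) = 2·344.5/(2·1.220) = 282.3770 Hz.
f_beat = |282.3770 − 292.2| = 9.82 Hz.

9.82 Hz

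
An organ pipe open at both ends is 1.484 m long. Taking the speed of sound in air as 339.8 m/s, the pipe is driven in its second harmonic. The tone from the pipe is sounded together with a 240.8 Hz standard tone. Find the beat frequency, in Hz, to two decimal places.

11.82 Hz

Open pipe: f_n = n·v/(2L) = 2·339.8/(2·1.484) = 228.9757 Hz.
f_beat = |228.9757 − 240.8| = 11.82 Hz.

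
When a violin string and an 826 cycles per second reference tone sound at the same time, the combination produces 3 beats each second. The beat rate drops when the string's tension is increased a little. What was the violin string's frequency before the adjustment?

823 Hz

|f − 826| = 3, so the violin string was at either 823 Hz or 829 Hz.
Higher tension means higher frequency; the adjustment raises the violin string's frequency.
The beat rate fell, so the adjustment moved the violin string toward 826 Hz — it must have started below the reference.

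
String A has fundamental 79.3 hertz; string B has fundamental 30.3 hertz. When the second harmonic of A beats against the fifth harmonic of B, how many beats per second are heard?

Second harmonic of the first: 2·79.3 = 158.6 Hz.
Fifth harmonic of the second: 5·30.3 = 151.5 Hz.
f_beat = |158.6 − 151.5| = 7.1 Hz.

7.1 Hz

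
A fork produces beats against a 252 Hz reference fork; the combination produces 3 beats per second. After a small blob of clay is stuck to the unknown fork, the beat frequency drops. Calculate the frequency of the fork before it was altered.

|f − 252| = 3, so the fork was at either 249 Hz or 255 Hz.
Adding mass to a fork lowers its frequency; the adjustment lowers the fork's frequency.
The beat rate fell, so the adjustment moved the fork toward 252 Hz — it must have started above the reference.

255 Hz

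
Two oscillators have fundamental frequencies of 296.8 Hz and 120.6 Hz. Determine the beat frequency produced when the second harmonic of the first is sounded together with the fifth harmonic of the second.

Second harmonic of the first: 2·296.8 = 593.6 Hz.
Fifth harmonic of the second: 5·120.6 = 603.0 Hz.
f_beat = |593.6 − 603.0| = 9.4 Hz.

9.4 Hz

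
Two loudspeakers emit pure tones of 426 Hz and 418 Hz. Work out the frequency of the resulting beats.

8 Hz

f_beat = |f₁ − f₂|.
|426 − 418| = 8 Hz.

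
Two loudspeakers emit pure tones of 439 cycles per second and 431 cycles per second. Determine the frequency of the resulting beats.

8 Hz

The beat frequency equals the magnitude of the frequency difference.
|439 − 431| = 8 Hz.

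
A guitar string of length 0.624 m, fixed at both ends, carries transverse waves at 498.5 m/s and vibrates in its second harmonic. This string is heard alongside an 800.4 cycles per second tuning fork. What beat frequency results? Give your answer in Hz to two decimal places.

For a string fixed at both ends, f_n = n·v/(2L) = 2·498.5/(2·0.624) = 798.8782 Hz.
f_beat = |798.8782 − 800.4| = 1.52 Hz.

1.52 Hz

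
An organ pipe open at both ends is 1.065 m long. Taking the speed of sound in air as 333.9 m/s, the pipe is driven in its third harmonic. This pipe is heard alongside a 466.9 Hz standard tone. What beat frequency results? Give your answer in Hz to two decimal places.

Open pipe: f_n = n·v/(2L) = 3·333.9/(2·1.065) = 470.2817 Hz.
f_beat = |470.2817 − 466.9| = 3.38 Hz.

3.38 Hz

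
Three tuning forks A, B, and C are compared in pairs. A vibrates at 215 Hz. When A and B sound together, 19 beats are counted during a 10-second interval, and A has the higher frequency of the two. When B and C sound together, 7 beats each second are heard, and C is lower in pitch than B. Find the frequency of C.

206.1 Hz

A–B: Beat frequency = 19/10 = 1.9 Hz.
B is below A, so f_B = 215 − 1.9 = 213.1 Hz.
C is below B, so f_C = 213.1 − 7 = 206.1 Hz.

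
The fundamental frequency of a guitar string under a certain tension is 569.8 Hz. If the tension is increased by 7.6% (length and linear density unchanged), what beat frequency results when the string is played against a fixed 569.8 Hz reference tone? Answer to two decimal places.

For a string, f ∝ √T, so the new frequency is 569.8·√1.076 = 591.0559 Hz.
f_beat = |591.0559 − 569.8| = 21.26 Hz.

21.26 Hz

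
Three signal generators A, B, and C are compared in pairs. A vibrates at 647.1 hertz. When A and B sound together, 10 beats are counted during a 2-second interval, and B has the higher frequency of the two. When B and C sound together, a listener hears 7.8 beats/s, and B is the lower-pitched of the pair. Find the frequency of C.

A–B: Beat frequency = 10/2 = 5 Hz.
B is above A, so f_B = 647.1 + 5 = 652.1 Hz.
C is above B, so f_C = 652.1 + 7.8 = 659.9 Hz.

659.9 Hz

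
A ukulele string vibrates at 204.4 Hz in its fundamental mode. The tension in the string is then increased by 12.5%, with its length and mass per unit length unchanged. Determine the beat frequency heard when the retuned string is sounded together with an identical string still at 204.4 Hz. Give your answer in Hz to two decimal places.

For a string, f ∝ √T, so the new frequency is 204.4·√1.125 = 216.7989 Hz.
f_beat = |216.7989 − 204.4| = 12.40 Hz.

12.40 Hz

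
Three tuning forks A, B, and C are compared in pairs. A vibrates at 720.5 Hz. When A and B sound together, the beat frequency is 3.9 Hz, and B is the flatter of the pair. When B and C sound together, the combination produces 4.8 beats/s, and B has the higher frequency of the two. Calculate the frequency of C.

B is below A, so f_B = 720.5 − 3.9 = 716.6 Hz.
C is below B, so f_C = 716.6 − 4.8 = 711.8 Hz.

711.8 Hz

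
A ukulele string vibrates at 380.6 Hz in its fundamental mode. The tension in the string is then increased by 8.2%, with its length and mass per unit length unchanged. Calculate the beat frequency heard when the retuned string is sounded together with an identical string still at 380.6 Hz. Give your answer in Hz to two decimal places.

For a string, f ∝ √T, so the new frequency is 380.6·√1.082 = 395.8972 Hz.
f_beat = |395.8972 − 380.6| = 15.30 Hz.

15.30 Hz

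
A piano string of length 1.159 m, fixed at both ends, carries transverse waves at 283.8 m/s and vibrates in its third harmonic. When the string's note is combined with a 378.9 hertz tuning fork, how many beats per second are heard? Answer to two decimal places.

11.60 Hz

For a string fixed at both ends, f_n = n·v/(2L) = 3·283.8/(2·1.159) = 367.2994 Hz.
f_beat = |367.2994 − 378.9| = 11.60 Hz.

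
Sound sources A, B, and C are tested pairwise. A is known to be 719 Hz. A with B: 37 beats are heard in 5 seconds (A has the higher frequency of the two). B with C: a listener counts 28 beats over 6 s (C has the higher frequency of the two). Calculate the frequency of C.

716.2667 Hz

A–B: Beat frequency = 37/5 = 7.4 Hz.
B is below A, so f_B = 719 − 7.4 = 711.6 Hz.
B–C: Beat frequency = 28/6 = 4.6667 Hz.
C is above B, so f_C = 711.6 + 4.6667 = 716.2667 Hz.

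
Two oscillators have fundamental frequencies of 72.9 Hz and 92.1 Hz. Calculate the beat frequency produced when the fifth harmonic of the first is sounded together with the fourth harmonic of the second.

Fifth harmonic of the first: 5·72.9 = 364.5 Hz.
Fourth harmonic of the second: 4·92.1 = 368.4 Hz.
f_beat = |364.5 − 368.4| = 3.9 Hz.

3.9 Hz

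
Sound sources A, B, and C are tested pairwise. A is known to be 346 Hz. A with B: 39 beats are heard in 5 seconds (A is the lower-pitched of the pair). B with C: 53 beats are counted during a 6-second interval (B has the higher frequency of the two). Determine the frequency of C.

A–B: Beat frequency = 39/5 = 7.8 Hz.
B is above A, so f_B = 346 + 7.8 = 353.8 Hz.
B–C: Beat frequency = 53/6 = 8.8333 Hz.
C is below B, so f_C = 353.8 − 8.8333 = 344.9667 Hz.

344.9667 Hz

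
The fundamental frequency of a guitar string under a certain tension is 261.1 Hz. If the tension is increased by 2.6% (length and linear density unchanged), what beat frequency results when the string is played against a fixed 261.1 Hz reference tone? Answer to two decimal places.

3.37 Hz

For a string, f ∝ √T, so the new frequency is 261.1·√1.026 = 264.4725 Hz.
f_beat = |264.4725 − 261.1| = 3.37 Hz.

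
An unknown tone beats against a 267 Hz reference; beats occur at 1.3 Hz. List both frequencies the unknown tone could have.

|f − 267| = 1.3, so f = 267 ± 1.3.

265.7 Hz or 268.3 Hz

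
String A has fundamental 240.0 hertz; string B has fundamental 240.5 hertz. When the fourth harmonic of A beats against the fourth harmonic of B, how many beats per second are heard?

Fourth harmonic of the first: 4·240.0 = 960.0 Hz.
Fourth harmonic of the second: 4·240.5 = 962.0 Hz.
f_beat = |960.0 − 962.0| = 2.0 Hz.

2.0 Hz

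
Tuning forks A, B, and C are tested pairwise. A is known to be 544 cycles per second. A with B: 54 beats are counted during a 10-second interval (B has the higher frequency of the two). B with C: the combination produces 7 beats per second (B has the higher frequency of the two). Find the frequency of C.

A–B: Beat frequency = 54/10 = 5.4 Hz.
B is above A, so f_B = 544 + 5.4 = 549.4 Hz.
C is below B, so f_C = 549.4 − 7 = 542.4 Hz.

542.4 Hz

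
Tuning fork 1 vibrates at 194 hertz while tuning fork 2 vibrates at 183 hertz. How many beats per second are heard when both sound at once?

Beats arise from superposition of two nearby frequencies; the beat rate is |f₁ − f₂|.
|194 − 183| = 11 Hz.

11 Hz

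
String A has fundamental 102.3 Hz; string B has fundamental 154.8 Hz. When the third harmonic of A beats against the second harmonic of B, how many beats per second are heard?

Third harmonic of the first: 3·102.3 = 306.9 Hz.
Second harmonic of the second: 2·154.8 = 309.6 Hz.
f_beat = |306.9 − 309.6| = 2.7 Hz.

2.7 Hz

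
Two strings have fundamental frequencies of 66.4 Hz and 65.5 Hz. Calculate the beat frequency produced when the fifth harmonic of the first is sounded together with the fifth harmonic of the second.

4.5 Hz

Fifth harmonic of the first: 5·66.4 = 332.0 Hz.
Fifth harmonic of the second: 5·65.5 = 327.5 Hz.
f_beat = |332.0 − 327.5| = 4.5 Hz.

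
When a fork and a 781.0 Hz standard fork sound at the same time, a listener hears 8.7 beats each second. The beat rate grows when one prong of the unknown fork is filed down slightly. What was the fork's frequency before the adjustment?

|f − 781.0| = 8.7, so the fork was at either 772.3 Hz or 789.7 Hz.
Filing a prong removes mass and raises the fork's frequency; the adjustment raises the fork's frequency.
The beat rate rose, so the adjustment moved the fork further from 781.0 Hz — it was already above the reference.

789.7 Hz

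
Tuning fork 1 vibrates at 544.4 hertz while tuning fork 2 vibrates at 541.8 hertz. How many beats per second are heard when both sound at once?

f_beat = |f₁ − f₂|.
|544.4 − 541.8| = 2.6 Hz.

2.6 Hz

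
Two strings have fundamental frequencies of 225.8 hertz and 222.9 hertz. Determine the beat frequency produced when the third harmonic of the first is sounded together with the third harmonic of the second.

Third harmonic of the first: 3·225.8 = 677.4 Hz.
Third harmonic of the second: 3·222.9 = 668.7 Hz.
f_beat = |677.4 − 668.7| = 8.7 Hz.

8.7 Hz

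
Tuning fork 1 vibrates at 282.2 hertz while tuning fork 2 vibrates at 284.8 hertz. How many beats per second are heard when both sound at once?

2.6 Hz

The beat frequency equals the magnitude of the frequency difference.
|282.2 − 284.8| = 2.6 Hz.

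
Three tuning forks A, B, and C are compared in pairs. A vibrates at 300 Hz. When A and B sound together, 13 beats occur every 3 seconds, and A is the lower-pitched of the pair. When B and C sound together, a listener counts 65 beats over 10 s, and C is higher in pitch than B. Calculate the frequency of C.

310.8333 Hz

A–B: Beat frequency = 13/3 = 4.3333 Hz.
B is above A, so f_B = 300 + 4.3333 = 304.3333 Hz.
B–C: Beat frequency = 65/10 = 6.5 Hz.
C is above B, so f_C = 304.3333 + 6.5 = 310.8333 Hz.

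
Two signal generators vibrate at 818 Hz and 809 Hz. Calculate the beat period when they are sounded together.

0.111 s

f_beat = |818 − 809| = 9 Hz.
Beat period T = 1 / f_beat = 1 / 9 s.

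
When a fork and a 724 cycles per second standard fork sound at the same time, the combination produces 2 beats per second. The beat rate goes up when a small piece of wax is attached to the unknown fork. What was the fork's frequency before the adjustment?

|f − 724| = 2, so the fork was at either 722 Hz or 726 Hz.
Loading a fork with wax lowers its frequency; the adjustment lowers the fork's frequency.
The beat rate rose, so the adjustment moved the fork further from 724 Hz — it was already below the reference.

722 Hz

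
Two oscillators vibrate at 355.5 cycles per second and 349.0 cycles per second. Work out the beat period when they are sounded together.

f_beat = |355.5 − 349.0| = 6.5 Hz.
Beat period T = 1 / f_beat = 1 / 6.5 s.

0.154 s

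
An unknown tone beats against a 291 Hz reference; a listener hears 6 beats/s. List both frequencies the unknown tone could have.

285 Hz or 297 Hz

|f − 291| = 6, so f = 291 ± 6.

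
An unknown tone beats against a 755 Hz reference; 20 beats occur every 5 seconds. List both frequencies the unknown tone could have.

751 Hz or 759 Hz

Beat frequency = 20/5 = 4 Hz.
|f − 755| = 4, so f = 755 ± 4.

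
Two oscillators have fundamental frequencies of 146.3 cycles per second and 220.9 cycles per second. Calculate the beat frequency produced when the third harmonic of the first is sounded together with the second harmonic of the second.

Third harmonic of the first: 3·146.3 = 438.9 Hz.
Second harmonic of the second: 2·220.9 = 441.8 Hz.
f_beat = |438.9 − 441.8| = 2.9 Hz.

2.9 Hz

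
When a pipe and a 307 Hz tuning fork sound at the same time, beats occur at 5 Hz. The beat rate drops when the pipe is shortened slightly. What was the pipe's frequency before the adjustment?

302 Hz

|f − 307| = 5, so the pipe was at either 302 Hz or 312 Hz.
A shorter pipe has a higher fundamental; the adjustment raises the pipe's frequency.
The beat rate fell, so the adjustment moved the pipe toward 307 Hz — it must have started below the reference.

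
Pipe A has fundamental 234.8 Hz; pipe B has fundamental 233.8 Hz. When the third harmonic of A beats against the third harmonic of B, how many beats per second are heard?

Third harmonic of the first: 3·234.8 = 704.4 Hz.
Third harmonic of the second: 3·233.8 = 701.4 Hz.
f_beat = |704.4 − 701.4| = 3.0 Hz.

3.0 Hz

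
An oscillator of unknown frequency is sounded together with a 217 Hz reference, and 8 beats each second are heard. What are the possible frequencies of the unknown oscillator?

|f − 217| = 8, so f = 217 ± 8.

209 Hz or 225 Hz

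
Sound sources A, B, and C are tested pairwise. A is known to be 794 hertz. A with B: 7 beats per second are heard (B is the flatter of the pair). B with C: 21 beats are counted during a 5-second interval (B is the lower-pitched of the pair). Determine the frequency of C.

B is below A, so f_B = 794 − 7 = 787 Hz.
B–C: Beat frequency = 21/5 = 4.2 Hz.
C is above B, so f_C = 787 + 4.2 = 791.2 Hz.

791.2 Hz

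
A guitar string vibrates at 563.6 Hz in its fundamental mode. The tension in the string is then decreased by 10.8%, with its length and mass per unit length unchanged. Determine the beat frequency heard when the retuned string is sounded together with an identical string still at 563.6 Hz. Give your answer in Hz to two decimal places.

31.30 Hz

For a string, f ∝ √T, so the new frequency is 563.6·√0.892 = 532.2963 Hz.
f_beat = |532.2963 − 563.6| = 31.30 Hz.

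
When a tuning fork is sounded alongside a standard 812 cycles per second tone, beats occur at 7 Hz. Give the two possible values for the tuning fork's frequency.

|f − 812| = 7, so f = 812 ± 7.

805 Hz or 819 Hz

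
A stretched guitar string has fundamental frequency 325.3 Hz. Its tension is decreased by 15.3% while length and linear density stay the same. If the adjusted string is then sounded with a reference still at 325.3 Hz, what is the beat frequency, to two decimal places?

25.92 Hz

For a string, f ∝ √T, so the new frequency is 325.3·√0.847 = 299.3821 Hz.
f_beat = |299.3821 − 325.3| = 25.92 Hz.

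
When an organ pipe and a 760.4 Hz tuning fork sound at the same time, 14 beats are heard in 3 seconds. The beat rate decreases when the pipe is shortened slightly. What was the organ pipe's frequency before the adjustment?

755.7333 Hz

Beat frequency = 14/3 = 4.6667 Hz.
|f − 760.4| = 4.6667, so the organ pipe was at either 755.7333 Hz or 765.0667 Hz.
A shorter pipe has a higher fundamental; the adjustment raises the organ pipe's frequency.
The beat rate fell, so the adjustment moved the organ pipe toward 760.4 Hz — it must have started below the reference.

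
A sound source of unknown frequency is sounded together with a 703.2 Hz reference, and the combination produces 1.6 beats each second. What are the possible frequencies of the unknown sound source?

|f − 703.2| = 1.6, so f = 703.2 ± 1.6.

701.6 Hz or 704.8 Hz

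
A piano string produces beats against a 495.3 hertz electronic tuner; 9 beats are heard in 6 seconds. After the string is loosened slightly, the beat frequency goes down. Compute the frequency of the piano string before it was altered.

496.8 Hz

Beat frequency = 9/6 = 1.5 Hz.
|f − 495.3| = 1.5, so the piano string was at either 493.8 Hz or 496.8 Hz.
Reducing tension lowers a string's frequency; the adjustment lowers the piano string's frequency.
The beat rate fell, so the adjustment moved the piano string toward 495.3 Hz — it must have started above the reference.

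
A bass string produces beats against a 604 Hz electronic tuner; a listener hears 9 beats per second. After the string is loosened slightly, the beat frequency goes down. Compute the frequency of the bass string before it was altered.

|f − 604| = 9, so the bass string was at either 595 Hz or 613 Hz.
Reducing tension lowers a string's frequency; the adjustment lowers the bass string's frequency.
The beat rate fell, so the adjustment moved the bass string toward 604 Hz — it must have started above the reference.

613 Hz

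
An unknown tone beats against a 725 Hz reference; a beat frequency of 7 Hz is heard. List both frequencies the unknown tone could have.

718 Hz or 732 Hz

|f − 725| = 7, so f = 725 ± 7.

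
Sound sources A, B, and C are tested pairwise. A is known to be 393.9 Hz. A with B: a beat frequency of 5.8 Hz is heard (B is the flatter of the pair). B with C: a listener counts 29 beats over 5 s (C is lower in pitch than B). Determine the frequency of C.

382.3 Hz

B is below A, so f_B = 393.9 − 5.8 = 388.1 Hz.
B–C: Beat frequency = 29/5 = 5.8 Hz.
C is below B, so f_C = 388.1 − 5.8 = 382.3 Hz.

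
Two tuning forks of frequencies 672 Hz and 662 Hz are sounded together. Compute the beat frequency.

f_beat = |f₁ − f₂|.
|672 − 662| = 10 Hz.

10 Hz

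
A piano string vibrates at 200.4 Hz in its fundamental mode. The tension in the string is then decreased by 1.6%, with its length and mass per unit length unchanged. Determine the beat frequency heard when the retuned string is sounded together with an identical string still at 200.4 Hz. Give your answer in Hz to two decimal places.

For a string, f ∝ √T, so the new frequency is 200.4·√0.984 = 198.7903 Hz.
f_beat = |198.7903 − 200.4| = 1.61 Hz.

1.61 Hz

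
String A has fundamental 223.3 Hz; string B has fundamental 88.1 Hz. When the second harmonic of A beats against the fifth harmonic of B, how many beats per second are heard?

Second harmonic of the first: 2·223.3 = 446.6 Hz.
Fifth harmonic of the second: 5·88.1 = 440.5 Hz.
f_beat = |446.6 − 440.5| = 6.1 Hz.

6.1 Hz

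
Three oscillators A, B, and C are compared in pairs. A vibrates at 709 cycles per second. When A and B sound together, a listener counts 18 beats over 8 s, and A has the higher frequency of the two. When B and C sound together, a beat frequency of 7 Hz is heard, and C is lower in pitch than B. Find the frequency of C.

A–B: Beat frequency = 18/8 = 2.25 Hz.
B is below A, so f_B = 709 − 2.25 = 706.75 Hz.
C is below B, so f_C = 706.75 − 7 = 699.75 Hz.

699.75 Hz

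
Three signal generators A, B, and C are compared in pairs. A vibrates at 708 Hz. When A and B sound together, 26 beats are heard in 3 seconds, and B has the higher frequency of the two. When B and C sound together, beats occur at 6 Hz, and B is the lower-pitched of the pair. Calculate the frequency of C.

A–B: Beat frequency = 26/3 = 8.6667 Hz.
B is above A, so f_B = 708 + 8.6667 = 716.6667 Hz.
C is above B, so f_C = 716.6667 + 6 = 722.6667 Hz.

722.6667 Hz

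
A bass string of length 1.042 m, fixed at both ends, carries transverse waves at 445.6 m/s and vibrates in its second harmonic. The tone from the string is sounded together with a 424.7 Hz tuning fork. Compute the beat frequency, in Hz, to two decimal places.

For a string fixed at both ends, f_n = n·v/(2L) = 2·445.6/(2·1.042) = 427.6392 Hz.
f_beat = |427.6392 − 424.7| = 2.94 Hz.

2.94 Hz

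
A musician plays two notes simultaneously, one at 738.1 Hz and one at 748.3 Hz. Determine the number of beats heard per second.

10.2 Hz

Beats arise from superposition of two nearby frequencies; the beat rate is |f₁ − f₂|.
|738.1 − 748.3| = 10.2 Hz.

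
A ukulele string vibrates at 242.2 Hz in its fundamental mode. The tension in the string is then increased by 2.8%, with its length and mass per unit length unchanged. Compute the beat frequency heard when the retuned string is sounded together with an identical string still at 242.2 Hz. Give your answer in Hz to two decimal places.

For a string, f ∝ √T, so the new frequency is 242.2·√1.028 = 245.5674 Hz.
f_beat = |245.5674 − 242.2| = 3.37 Hz.

3.37 Hz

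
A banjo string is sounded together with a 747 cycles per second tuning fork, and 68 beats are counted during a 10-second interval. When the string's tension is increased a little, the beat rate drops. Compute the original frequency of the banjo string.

Beat frequency = 68/10 = 6.8 Hz.
|f − 747| = 6.8, so the banjo string was at either 740.2 Hz or 753.8 Hz.
Higher tension means higher frequency; the adjustment raises the banjo string's frequency.
The beat rate fell, so the adjustment moved the banjo string toward 747 Hz — it must have started below the reference.

740.2 Hz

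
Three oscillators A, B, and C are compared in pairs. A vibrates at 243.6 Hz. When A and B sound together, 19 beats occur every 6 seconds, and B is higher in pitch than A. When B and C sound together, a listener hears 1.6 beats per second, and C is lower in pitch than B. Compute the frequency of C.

A–B: Beat frequency = 19/6 = 3.1667 Hz.
B is above A, so f_B = 243.6 + 3.1667 = 246.7667 Hz.
C is below B, so f_C = 246.7667 − 1.6 = 245.1667 Hz.

245.1667 Hz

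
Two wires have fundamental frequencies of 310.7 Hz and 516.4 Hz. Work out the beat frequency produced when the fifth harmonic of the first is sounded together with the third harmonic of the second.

4.3 Hz

Fifth harmonic of the first: 5·310.7 = 1553.5 Hz.
Third harmonic of the second: 3·516.4 = 1549.2 Hz.
f_beat = |1553.5 − 1549.2| = 4.3 Hz.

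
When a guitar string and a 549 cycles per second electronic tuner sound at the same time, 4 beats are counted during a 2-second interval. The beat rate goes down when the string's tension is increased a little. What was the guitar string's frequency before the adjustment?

547 Hz

Beat frequency = 4/2 = 2 Hz.
|f − 549| = 2, so the guitar string was at either 547 Hz or 551 Hz.
Higher tension means higher frequency; the adjustment raises the guitar string's frequency.
The beat rate fell, so the adjustment moved the guitar string toward 549 Hz — it must have started below the reference.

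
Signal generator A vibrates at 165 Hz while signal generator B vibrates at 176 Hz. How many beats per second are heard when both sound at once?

11 Hz

f_beat = |f₁ − f₂|.
|165 − 176| = 11 Hz.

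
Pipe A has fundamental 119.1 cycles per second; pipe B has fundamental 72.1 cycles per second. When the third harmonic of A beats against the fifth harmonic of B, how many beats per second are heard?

Third harmonic of the first: 3·119.1 = 357.3 Hz.
Fifth harmonic of the second: 5·72.1 = 360.5 Hz.
f_beat = |357.3 − 360.5| = 3.2 Hz.

3.2 Hz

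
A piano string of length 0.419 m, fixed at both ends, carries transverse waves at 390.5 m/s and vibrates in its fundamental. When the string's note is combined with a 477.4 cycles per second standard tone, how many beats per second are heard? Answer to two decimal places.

11.41 Hz

For a string fixed at both ends, f_n = n·v/(2L) = 1·390.5/(2·0.419) = 465.9905 Hz.
f_beat = |465.9905 − 477.4| = 11.41 Hz.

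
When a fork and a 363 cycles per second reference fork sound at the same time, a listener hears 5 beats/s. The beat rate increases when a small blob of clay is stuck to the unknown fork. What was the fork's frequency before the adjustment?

|f − 363| = 5, so the fork was at either 358 Hz or 368 Hz.
Adding mass to a fork lowers its frequency; the adjustment lowers the fork's frequency.
The beat rate rose, so the adjustment moved the fork further from 363 Hz — it was already below the reference.

358 Hz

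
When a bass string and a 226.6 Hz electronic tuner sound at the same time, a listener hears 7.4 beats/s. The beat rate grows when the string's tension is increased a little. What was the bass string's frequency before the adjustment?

234 Hz

|f − 226.6| = 7.4, so the bass string was at either 219.2 Hz or 234 Hz.
Higher tension means higher frequency; the adjustment raises the bass string's frequency.
The beat rate rose, so the adjustment moved the bass string further from 226.6 Hz — it was already above the reference.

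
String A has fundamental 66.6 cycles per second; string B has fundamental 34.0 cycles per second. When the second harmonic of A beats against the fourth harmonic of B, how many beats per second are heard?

Second harmonic of the first: 2·66.6 = 133.2 Hz.
Fourth harmonic of the second: 4·34.0 = 136.0 Hz.
f_beat = |133.2 − 136.0| = 2.8 Hz.

2.8 Hz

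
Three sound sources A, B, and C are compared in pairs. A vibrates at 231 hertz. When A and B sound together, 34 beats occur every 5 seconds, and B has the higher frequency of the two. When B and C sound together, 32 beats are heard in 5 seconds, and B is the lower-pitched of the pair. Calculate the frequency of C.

244.2 Hz

A–B: Beat frequency = 34/5 = 6.8 Hz.
B is above A, so f_B = 231 + 6.8 = 237.8 Hz.
B–C: Beat frequency = 32/5 = 6.4 Hz.
C is above B, so f_C = 237.8 + 6.4 = 244.2 Hz.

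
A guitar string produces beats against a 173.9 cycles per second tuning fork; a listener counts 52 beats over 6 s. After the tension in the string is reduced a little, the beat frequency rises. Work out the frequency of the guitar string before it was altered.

Beat frequency = 52/6 = 8.6667 Hz.
|f − 173.9| = 8.6667, so the guitar string was at either 165.2333 Hz or 182.5667 Hz.
Lower tension means lower frequency; the adjustment lowers the guitar string's frequency.
The beat rate rose, so the adjustment moved the guitar string further from 173.9 Hz — it was already below the reference.

165.2333 Hz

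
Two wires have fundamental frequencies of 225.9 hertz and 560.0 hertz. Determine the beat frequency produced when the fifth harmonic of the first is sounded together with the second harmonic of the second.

Fifth harmonic of the first: 5·225.9 = 1129.5 Hz.
Second harmonic of the second: 2·560.0 = 1120.0 Hz.
f_beat = |1129.5 − 1120.0| = 9.5 Hz.

9.5 Hz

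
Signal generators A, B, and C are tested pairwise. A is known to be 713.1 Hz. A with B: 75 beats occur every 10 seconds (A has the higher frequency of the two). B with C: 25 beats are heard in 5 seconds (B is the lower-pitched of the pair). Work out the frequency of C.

A–B: Beat frequency = 75/10 = 7.5 Hz.
B is below A, so f_B = 713.1 − 7.5 = 705.6 Hz.
B–C: Beat frequency = 25/5 = 5 Hz.
C is above B, so f_C = 705.6 + 5 = 710.6 Hz.

710.6 Hz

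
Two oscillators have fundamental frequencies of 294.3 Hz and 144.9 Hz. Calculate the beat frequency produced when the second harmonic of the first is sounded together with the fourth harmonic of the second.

9.0 Hz

Second harmonic of the first: 2·294.3 = 588.6 Hz.
Fourth harmonic of the second: 4·144.9 = 579.6 Hz.
f_beat = |588.6 − 579.6| = 9.0 Hz.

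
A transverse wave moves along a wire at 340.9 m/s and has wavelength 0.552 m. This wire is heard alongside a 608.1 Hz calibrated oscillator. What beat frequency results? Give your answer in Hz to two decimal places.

9.47 Hz

Source frequency f = v/λ = 340.9/0.552 = 617.5725 Hz.
f_beat = |617.5725 − 608.1| = 9.47 Hz.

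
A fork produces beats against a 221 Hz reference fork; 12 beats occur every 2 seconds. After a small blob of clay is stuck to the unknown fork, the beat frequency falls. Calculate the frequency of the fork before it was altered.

227 Hz

Beat frequency = 12/2 = 6 Hz.
|f − 221| = 6, so the fork was at either 215 Hz or 227 Hz.
Adding mass to a fork lowers its frequency; the adjustment lowers the fork's frequency.
The beat rate fell, so the adjustment moved the fork toward 221 Hz — it must have started above the reference.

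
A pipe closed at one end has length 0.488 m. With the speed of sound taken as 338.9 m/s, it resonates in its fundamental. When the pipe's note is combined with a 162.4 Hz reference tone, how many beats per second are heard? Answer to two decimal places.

11.22 Hz

Closed pipe (odd harmonics): f_n = n·v/(4L) = 1·338.9/(4·0.488) = 173.6168 Hz.
f_beat = |173.6168 − 162.4| = 11.22 Hz.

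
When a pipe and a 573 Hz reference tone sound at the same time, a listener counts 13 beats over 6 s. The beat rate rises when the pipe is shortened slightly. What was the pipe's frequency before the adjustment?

Beat frequency = 13/6 = 2.1667 Hz.
|f − 573| = 2.1667, so the pipe was at either 570.8333 Hz or 575.1667 Hz.
A shorter pipe has a higher fundamental; the adjustment raises the pipe's frequency.
The beat rate rose, so the adjustment moved the pipe further from 573 Hz — it was already above the reference.

575.1667 Hz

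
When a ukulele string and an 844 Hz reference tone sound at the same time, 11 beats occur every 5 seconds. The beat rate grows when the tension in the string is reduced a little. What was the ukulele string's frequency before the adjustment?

Beat frequency = 11/5 = 2.2 Hz.
|f − 844| = 2.2, so the ukulele string was at either 841.8 Hz or 846.2 Hz.
Lower tension means lower frequency; the adjustment lowers the ukulele string's frequency.
The beat rate rose, so the adjustment moved the ukulele string further from 844 Hz — it was already below the reference.

841.8 Hz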